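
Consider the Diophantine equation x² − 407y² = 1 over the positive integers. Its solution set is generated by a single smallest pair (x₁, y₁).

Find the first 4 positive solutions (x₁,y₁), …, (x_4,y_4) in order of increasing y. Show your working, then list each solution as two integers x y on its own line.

[20; 5,1,2,1,5,40] for √407; ℓ=6 ⇒ convergent index 5
a_0=20:  p_0=20·1+0=20,  q_0=20·0+1=1
…
a_4=1:  p_4=1·343+121=464,  q_4=1·17+6=23
a_5=5:  p_5=5·464+343=2663,  q_5=5·23+17=132
(x₁, y₁) = (2663, 132);  2663² − 407·132² = 1 ✓
k=2:  x_2 = 2663·2663+407·132·132 = 14183137,  y_2 = 2663·132+132·2663 = 703032
k=3:  x_3 = 2663·14183137+407·132·703032 = 75539384999,  y_3 = 2663·703032+132·14183137 = 3744348300
k=4:  x_4 = 2663·75539384999+407·132·3744348300 = 402322750321537,  y_4 = 2663·3744348300+132·75539384999 = 19942398342768

2663 132
14183137 703032
75539384999 3744348300
402322750321537 19942398342768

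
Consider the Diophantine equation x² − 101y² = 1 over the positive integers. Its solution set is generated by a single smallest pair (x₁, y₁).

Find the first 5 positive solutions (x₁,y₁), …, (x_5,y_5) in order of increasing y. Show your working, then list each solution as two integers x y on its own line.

√101 → a₀=10, period (20); ℓ=1 odd so k=1
a_0=10:  p_0=10·1+0=10,  q_0=10·0+1=1
a_1=20:  p_1=20·10+1=201,  q_1=20·1+0=20
(x₁, y₁) = (201, 20);  201² − 101·20² = 1 ✓
(x_2, y_2) = (201·201 + 101·20·20, 201·20 + 20·201) = (80801, 8040)
(x_3, y_3) = (201·80801 + 101·20·8040, 201·8040 + 20·80801) = (32481801, 3232060)
(x_4, y_4) = (201·32481801 + 101·20·3232060, 201·3232060 + 20·32481801) = (13057603201, 1299280080)
(x_5, y_5) = (201·13057603201 + 101·20·1299280080, 201·1299280080 + 20·13057603201) = (5249124005001, 522307360100)

201 20
80801 8040
32481801 3232060
13057603201 1299280080
5249124005001 522307360100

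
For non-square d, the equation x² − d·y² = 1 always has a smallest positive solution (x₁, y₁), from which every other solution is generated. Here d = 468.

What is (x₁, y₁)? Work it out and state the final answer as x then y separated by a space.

649 30

[21; 1,1,1,2,1,1,1,42] for √468; ℓ=8 ⇒ convergent index 7
step 0: (21, 1)  from 21·(1,0) + (0,1)
…
step 2: (43, 2)  from 1·(22,1) + (21,1)
step 3: (65, 3)  from 1·(43,2) + (22,1)
step 4: (173, 8)  from 2·(65,3) + (43,2)
…
step 6: (411, 19)  from 1·(238,11) + (173,8)
step 7: (649, 30)  from 1·(411,19) + (238,11)
fundamental: x₁=649, y₁=30  (since 421201 − 468·900 = 1)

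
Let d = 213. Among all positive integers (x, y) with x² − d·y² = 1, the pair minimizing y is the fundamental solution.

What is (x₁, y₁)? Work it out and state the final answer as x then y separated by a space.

√213 = [14; 1,1,2,6,1,8,1,6,2,1,1,28, …], period ℓ=12 (even) → k=11
i=0: a=14 ⇒ p=14, q=1
…
i=3: a=2 ⇒ p=73, q=5
…
i=8: a=6 ⇒ p=36749, q=2518
i=9: a=2 ⇒ p=78825, q=5401
i=10: a=1 ⇒ p=115574, q=7919
i=11: a=1 ⇒ p=194399, q=13320
fundamental: x₁=194399, y₁=13320  (since 37790971201 − 213·177422400 = 1)

194399 13320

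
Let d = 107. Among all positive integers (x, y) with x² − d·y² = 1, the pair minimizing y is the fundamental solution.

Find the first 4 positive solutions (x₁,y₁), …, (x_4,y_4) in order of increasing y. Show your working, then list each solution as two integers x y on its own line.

962 93
1850887 178932
3561105626 344265075
6851565373537 662365825368

[10; 2,1,9,1,2,20] for √107; ℓ=6 ⇒ convergent index 5
step 0: (10, 1)  from 10·(1,0) + (0,1)
step 1: (21, 2)  from 2·(10,1) + (1,0)
…
step 4: (331, 32)  from 1·(300,29) + (31,3)
step 5: (962, 93)  from 2·(331,32) + (300,29)
(x₁, y₁) = (962, 93);  962² − 107·93² = 1 ✓
(962+93√107)^2 = 1850887 + 178932√107
(962+93√107)^3 = 3561105626 + 344265075√107
(962+93√107)^4 = 6851565373537 + 662365825368√107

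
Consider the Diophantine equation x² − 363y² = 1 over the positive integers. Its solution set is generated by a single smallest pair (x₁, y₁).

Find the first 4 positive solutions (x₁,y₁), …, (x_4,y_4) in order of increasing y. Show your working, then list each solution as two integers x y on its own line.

362 19
262087 13756
189750626 9959325
137379191137 7210537544

[19; 19,38] for √363; ℓ=2 ⇒ convergent index 1
step 0: (19, 1)  from 19·(1,0) + (0,1)
step 1: (362, 19)  from 19·(19,1) + (1,0)
fundamental: x₁=362, y₁=19  (since 131044 − 363·361 = 1)
k=2:  x_2 = 362·362+363·19·19 = 262087,  y_2 = 362·19+19·362 = 13756
k=3:  x_3 = 362·262087+363·19·13756 = 189750626,  y_3 = 362·13756+19·262087 = 9959325
k=4:  x_4 = 362·189750626+363·19·9959325 = 137379191137,  y_4 = 362·9959325+19·189750626 = 7210537544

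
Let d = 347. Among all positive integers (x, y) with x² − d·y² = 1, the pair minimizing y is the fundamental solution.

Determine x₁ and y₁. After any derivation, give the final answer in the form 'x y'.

√347 = [18; 1,1,1,2,4,…,1,1,36, …], period ℓ=14 (even) → k=13
step 0: (18, 1)  from 18·(1,0) + (0,1)
step 1: (19, 1)  from 1·(18,1) + (1,0)
step 2: (37, 2)  from 1·(19,1) + (18,1)
step 3: (56, 3)  from 1·(37,2) + (19,1)
step 4: (149, 8)  from 2·(56,3) + (37,2)
step 5: (652, 35)  from 4·(149,8) + (56,3)
…
step 8: (15070, 809)  from 1·(14269,766) + (801,43)
…
step 10: (164168, 8813)  from 2·(74549,4002) + (15070,809)
step 11: (238717, 12815)  from 1·(164168,8813) + (74549,4002)
step 12: (402885, 21628)  from 1·(238717,12815) + (164168,8813)
step 13: (641602, 34443)  from 1·(402885,21628) + (238717,12815)
(x₁, y₁) = (641602, 34443);  641602² − 347·34443² = 1 ✓

641602 34443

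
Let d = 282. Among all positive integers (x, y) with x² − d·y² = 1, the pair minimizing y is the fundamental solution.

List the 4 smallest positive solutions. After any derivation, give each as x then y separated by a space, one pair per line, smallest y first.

2351 140
11054401 658280
51977791151 3095232420
244399562937601 14553782180560

√282 → a₀=16, period (1,3,1,4,1,3,1,32); ℓ=8 even so k=7
step 0: (16, 1)  from 16·(1,0) + (0,1)
…
step 2: (67, 4)  from 3·(17,1) + (16,1)
step 3: (84, 5)  from 1·(67,4) + (17,1)
…
step 6: (1864, 111)  from 3·(487,29) + (403,24)
step 7: (2351, 140)  from 1·(1864,111) + (487,29)
→ (2351, 140).  Check: 2351²=5527201, 282·140²=5527200, difference 1.
(x_2, y_2) = (2351·2351 + 282·140·140, 2351·140 + 140·2351) = (11054401, 658280)
(x_3, y_3) = (2351·11054401 + 282·140·658280, 2351·658280 + 140·11054401) = (51977791151, 3095232420)
(x_4, y_4) = (2351·51977791151 + 282·140·3095232420, 2351·3095232420 + 140·51977791151) = (244399562937601, 14553782180560)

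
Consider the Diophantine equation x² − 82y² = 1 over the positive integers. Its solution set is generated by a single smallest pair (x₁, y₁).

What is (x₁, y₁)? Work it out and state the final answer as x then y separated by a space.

163 18

d=82: √d = [9; 18] (ℓ=1, odd), read p_1/q_1
a_0=9:  p_0=9·1+0=9,  q_0=9·0+1=1
a_1=18:  p_1=18·9+1=163,  q_1=18·1+0=18
→ (163, 18).  Check: 163²=26569, 82·18²=26568, difference 1.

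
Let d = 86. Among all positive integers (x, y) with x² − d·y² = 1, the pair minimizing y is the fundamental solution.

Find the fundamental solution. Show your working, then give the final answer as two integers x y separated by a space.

√86 = [9; 3,1,1,1,8,1,1,1,3,18, …], period ℓ=10 (even) → k=9
step 0: (9, 1)  from 9·(1,0) + (0,1)
…
step 2: (37, 4)  from 1·(28,3) + (9,1)
…
step 4: (102, 11)  from 1·(65,7) + (37,4)
…
step 6: (983, 106)  from 1·(881,95) + (102,11)
…
step 8: (2847, 307)  from 1·(1864,201) + (983,106)
step 9: (10405, 1122)  from 3·(2847,307) + (1864,201)
→ (10405, 1122).  Check: 10405²=108264025, 86·1122²=108264024, difference 1.

10405 1122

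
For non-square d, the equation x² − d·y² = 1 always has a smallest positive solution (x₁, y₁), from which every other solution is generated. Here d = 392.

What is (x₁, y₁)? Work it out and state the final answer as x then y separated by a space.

d=392: √d = [19; 1,3,1,38] (ℓ=4, even), read p_3/q_3
a_0=19:  p_0=19·1+0=19,  q_0=19·0+1=1
…
a_2=3:  p_2=3·20+19=79,  q_2=3·1+1=4
a_3=1:  p_3=1·79+20=99,  q_3=1·4+1=5
(x₁, y₁) = (99, 5);  99² − 392·5² = 1 ✓

99 5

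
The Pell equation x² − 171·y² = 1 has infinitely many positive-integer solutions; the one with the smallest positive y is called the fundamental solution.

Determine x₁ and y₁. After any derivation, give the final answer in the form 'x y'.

√171 = [13; 13,26, …], period ℓ=2 (even) → k=1
step 0: (13, 1)  from 13·(1,0) + (0,1)
step 1: (170, 13)  from 13·(13,1) + (1,0)
(x₁, y₁) = (170, 13);  170² − 171·13² = 1 ✓

170 13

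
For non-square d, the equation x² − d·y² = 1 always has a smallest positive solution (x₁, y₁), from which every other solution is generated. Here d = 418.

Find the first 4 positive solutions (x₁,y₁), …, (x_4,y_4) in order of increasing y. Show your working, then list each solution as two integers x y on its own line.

33857 1656
2292592897 112134384
155240635393601 7593067676520
10511964382749705217 514156984535740896

[20; 2,4,20,4,2,40] for √418; ℓ=6 ⇒ convergent index 5
a_0=20:  p_0=20·1+0=20,  q_0=20·0+1=1
…
a_4=4:  p_4=4·3721+184=15068,  q_4=4·182+9=737
a_5=2:  p_5=2·15068+3721=33857,  q_5=2·737+182=1656
→ (33857, 1656).  Check: 33857²=1146296449, 418·1656²=1146296448, difference 1.
k=2:  x_2 = 33857·33857+418·1656·1656 = 2292592897,  y_2 = 33857·1656+1656·33857 = 112134384
k=3:  x_3 = 33857·2292592897+418·1656·112134384 = 155240635393601,  y_3 = 33857·112134384+1656·2292592897 = 7593067676520
k=4:  x_4 = 33857·155240635393601+418·1656·7593067676520 = 10511964382749705217,  y_4 = 33857·7593067676520+1656·155240635393601 = 514156984535740896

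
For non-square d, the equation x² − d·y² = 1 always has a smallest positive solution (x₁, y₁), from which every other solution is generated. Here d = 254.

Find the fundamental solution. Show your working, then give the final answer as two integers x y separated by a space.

[15; 1,14,1,30] for √254; ℓ=4 ⇒ convergent index 3
k=0  a_k=15  p_k/q_k = 15/1
k=1  a_k=1  p_k/q_k = 16/1
k=2  a_k=14  p_k/q_k = 239/15
k=3  a_k=1  p_k/q_k = 255/16
fundamental: x₁=255, y₁=16  (since 65025 − 254·256 = 1)

255 16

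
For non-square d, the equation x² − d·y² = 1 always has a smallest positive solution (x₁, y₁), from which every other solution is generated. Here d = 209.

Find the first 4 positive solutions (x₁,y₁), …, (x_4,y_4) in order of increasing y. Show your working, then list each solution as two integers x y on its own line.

46551 3220
4333991201 299788440
403503248748951 27910903337660
37566959460690844801 2598560922243032880

[14; 2,5,3,2,3,5,2,28] for √209; ℓ=8 ⇒ convergent index 7
k=0  a_k=14  p_k/q_k = 14/1
…
k=3  a_k=3  p_k/q_k = 506/35
…
k=5  a_k=3  p_k/q_k = 4019/278
k=6  a_k=5  p_k/q_k = 21266/1471
k=7  a_k=2  p_k/q_k = 46551/3220
fundamental: x₁=46551, y₁=3220  (since 2166995601 − 209·10368400 = 1)
k=2:  x_2 = 46551·46551+209·3220·3220 = 4333991201,  y_2 = 46551·3220+3220·46551 = 299788440
k=3:  x_3 = 46551·4333991201+209·3220·299788440 = 403503248748951,  y_3 = 46551·299788440+3220·4333991201 = 27910903337660
k=4:  x_4 = 46551·403503248748951+209·3220·27910903337660 = 37566959460690844801,  y_4 = 46551·27910903337660+3220·403503248748951 = 2598560922243032880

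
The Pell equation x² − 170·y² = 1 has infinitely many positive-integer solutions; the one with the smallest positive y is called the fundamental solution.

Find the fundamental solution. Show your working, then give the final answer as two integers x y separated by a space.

√170 = [13; 26, …], period ℓ=1 (odd) → k=1
i=0: a=13 ⇒ p=13, q=1
i=1: a=26 ⇒ p=339, q=26
fundamental: x₁=339, y₁=26  (since 114921 − 170·676 = 1)

339 26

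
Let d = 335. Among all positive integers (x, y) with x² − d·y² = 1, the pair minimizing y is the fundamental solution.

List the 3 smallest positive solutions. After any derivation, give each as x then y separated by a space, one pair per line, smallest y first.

604 33
729631 39864
881393644 48155679

√335 = [18; 3,3,3,36, …], period ℓ=4 (even) → k=3
step 0: (18, 1)  from 18·(1,0) + (0,1)
…
step 2: (183, 10)  from 3·(55,3) + (18,1)
step 3: (604, 33)  from 3·(183,10) + (55,3)
→ (604, 33).  Check: 604²=364816, 335·33²=364815, difference 1.
(604+33√335)^2 = 729631 + 39864√335
(604+33√335)^3 = 881393644 + 48155679√335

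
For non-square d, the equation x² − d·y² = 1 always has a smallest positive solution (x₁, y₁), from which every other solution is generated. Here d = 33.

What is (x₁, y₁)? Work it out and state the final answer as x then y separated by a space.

23 4

√33 → a₀=5, period (1,2,1,10); ℓ=4 even so k=3
k=0  a_k=5  p_k/q_k = 5/1
k=1  a_k=1  p_k/q_k = 6/1
k=2  a_k=2  p_k/q_k = 17/3
k=3  a_k=1  p_k/q_k = 23/4
→ (23, 4).  Check: 23²=529, 33·4²=528, difference 1.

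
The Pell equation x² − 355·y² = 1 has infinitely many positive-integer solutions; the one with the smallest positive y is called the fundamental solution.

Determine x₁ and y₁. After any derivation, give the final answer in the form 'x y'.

√355 → a₀=18, period (1,5,3,3,1,6,1,3,3,5,1,36); ℓ=12 even so k=11
step 0: (18, 1)  from 18·(1,0) + (0,1)
…
step 2: (113, 6)  from 5·(19,1) + (18,1)
…
step 4: (1187, 63)  from 3·(358,19) + (113,6)
…
step 8: (46463, 2466)  from 3·(12002,637) + (10457,555)
…
step 10: (803418, 42641)  from 5·(151391,8035) + (46463,2466)
step 11: (954809, 50676)  from 1·(803418,42641) + (151391,8035)
(x₁, y₁) = (954809, 50676);  954809² − 355·50676² = 1 ✓

954809 50676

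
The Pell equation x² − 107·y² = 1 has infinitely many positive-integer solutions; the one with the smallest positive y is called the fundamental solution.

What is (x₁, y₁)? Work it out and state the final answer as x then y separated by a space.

962 93

d=107: √d = [10; 2,1,9,1,2,20] (ℓ=6, even), read p_5/q_5
a_0=10:  p_0=10·1+0=10,  q_0=10·0+1=1
a_1=2:  p_1=2·10+1=21,  q_1=2·1+0=2
a_2=1:  p_2=1·21+10=31,  q_2=1·2+1=3
…
a_4=1:  p_4=1·300+31=331,  q_4=1·29+3=32
a_5=2:  p_5=2·331+300=962,  q_5=2·32+29=93
(x₁, y₁) = (962, 93);  962² − 107·93² = 1 ✓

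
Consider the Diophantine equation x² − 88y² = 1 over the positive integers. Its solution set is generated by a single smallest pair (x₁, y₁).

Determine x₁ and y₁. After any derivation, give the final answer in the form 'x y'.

197 21

√88 = [9; 2,1,1,1,2,18, …], period ℓ=6 (even) → k=5
a_0=9:  p_0=9·1+0=9,  q_0=9·0+1=1
…
a_3=1:  p_3=1·28+19=47,  q_3=1·3+2=5
a_4=1:  p_4=1·47+28=75,  q_4=1·5+3=8
a_5=2:  p_5=2·75+47=197,  q_5=2·8+5=21
→ (197, 21).  Check: 197²=38809, 88·21²=38808, difference 1.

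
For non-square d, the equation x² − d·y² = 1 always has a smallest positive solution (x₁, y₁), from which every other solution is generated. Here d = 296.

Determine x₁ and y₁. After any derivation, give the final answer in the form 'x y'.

√296 = [17; 4,1,7,1,4,34, …], period ℓ=6 (even) → k=5
i=0: a=17 ⇒ p=17, q=1
i=1: a=4 ⇒ p=69, q=4
i=2: a=1 ⇒ p=86, q=5
i=3: a=7 ⇒ p=671, q=39
i=4: a=1 ⇒ p=757, q=44
i=5: a=4 ⇒ p=3699, q=215
(x₁, y₁) = (3699, 215);  3699² − 296·215² = 1 ✓

3699 215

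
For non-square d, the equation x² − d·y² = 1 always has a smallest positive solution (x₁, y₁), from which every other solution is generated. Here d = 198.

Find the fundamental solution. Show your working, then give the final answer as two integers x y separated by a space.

d=198: √d = [14; 14,28] (ℓ=2, even), read p_1/q_1
a_0=14:  p_0=14·1+0=14,  q_0=14·0+1=1
a_1=14:  p_1=14·14+1=197,  q_1=14·1+0=14
→ (197, 14).  Check: 197²=38809, 198·14²=38808, difference 1.

197 14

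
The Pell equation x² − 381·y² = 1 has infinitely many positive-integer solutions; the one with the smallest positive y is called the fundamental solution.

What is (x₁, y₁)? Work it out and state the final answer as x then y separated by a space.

√381 = [19; 1,1,12,1,1,38, …], period ℓ=6 (even) → k=5
i=0: a=19 ⇒ p=19, q=1
i=1: a=1 ⇒ p=20, q=1
i=2: a=1 ⇒ p=39, q=2
i=3: a=12 ⇒ p=488, q=25
i=4: a=1 ⇒ p=527, q=27
i=5: a=1 ⇒ p=1015, q=52
(x₁, y₁) = (1015, 52);  1015² − 381·52² = 1 ✓

1015 52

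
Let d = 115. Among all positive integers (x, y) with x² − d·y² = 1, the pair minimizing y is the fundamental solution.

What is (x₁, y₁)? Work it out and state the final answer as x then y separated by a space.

d=115: √d = [10; 1,2,1,1,1,1,1,2,1,20] (ℓ=10, even), read p_9/q_9
i=0: a=10 ⇒ p=10, q=1
i=1: a=1 ⇒ p=11, q=1
…
i=3: a=1 ⇒ p=43, q=4
i=4: a=1 ⇒ p=75, q=7
i=5: a=1 ⇒ p=118, q=11
i=6: a=1 ⇒ p=193, q=18
i=7: a=1 ⇒ p=311, q=29
i=8: a=2 ⇒ p=815, q=76
i=9: a=1 ⇒ p=1126, q=105
→ (1126, 105).  Check: 1126²=1267876, 115·105²=1267875, difference 1.

1126 105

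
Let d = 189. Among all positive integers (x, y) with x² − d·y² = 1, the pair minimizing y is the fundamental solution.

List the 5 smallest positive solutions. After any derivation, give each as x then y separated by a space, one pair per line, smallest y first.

55 4
6049 440
665335 48396
73180801 5323120
8049222775 585494804

√189 = [13; 1,2,1,26, …], period ℓ=4 (even) → k=3
step 0: (13, 1)  from 13·(1,0) + (0,1)
step 1: (14, 1)  from 1·(13,1) + (1,0)
step 2: (41, 3)  from 2·(14,1) + (13,1)
step 3: (55, 4)  from 1·(41,3) + (14,1)
fundamental: x₁=55, y₁=4  (since 3025 − 189·16 = 1)
(x_2, y_2) = (55·55 + 189·4·4, 55·4 + 4·55) = (6049, 440)
(x_3, y_3) = (55·6049 + 189·4·440, 55·440 + 4·6049) = (665335, 48396)
(x_4, y_4) = (55·665335 + 189·4·48396, 55·48396 + 4·665335) = (73180801, 5323120)
(x_5, y_5) = (55·73180801 + 189·4·5323120, 55·5323120 + 4·73180801) = (8049222775, 585494804)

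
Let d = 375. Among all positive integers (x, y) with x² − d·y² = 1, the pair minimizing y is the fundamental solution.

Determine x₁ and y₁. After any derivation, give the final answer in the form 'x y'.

15124 781

√375 = [19; 2,1,2,1,5,1,2,1,2,38, …], period ℓ=10 (even) → k=9
i=0: a=19 ⇒ p=19, q=1
i=1: a=2 ⇒ p=39, q=2
…
i=3: a=2 ⇒ p=155, q=8
…
i=5: a=5 ⇒ p=1220, q=63
i=6: a=1 ⇒ p=1433, q=74
…
i=8: a=1 ⇒ p=5519, q=285
i=9: a=2 ⇒ p=15124, q=781
(x₁, y₁) = (15124, 781);  15124² − 375·781² = 1 ✓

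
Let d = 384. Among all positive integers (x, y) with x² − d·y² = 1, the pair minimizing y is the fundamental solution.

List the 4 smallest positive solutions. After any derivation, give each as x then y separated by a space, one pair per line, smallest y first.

4801 245
46099201 2352490
442644523201 22588608735
4250272665676801 216895818720980

√384 → a₀=19, period (1,1,2,9,2,1,1,38); ℓ=8 even so k=7
step 0: (19, 1)  from 19·(1,0) + (0,1)
step 1: (20, 1)  from 1·(19,1) + (1,0)
step 2: (39, 2)  from 1·(20,1) + (19,1)
step 3: (98, 5)  from 2·(39,2) + (20,1)
…
step 5: (1940, 99)  from 2·(921,47) + (98,5)
step 6: (2861, 146)  from 1·(1940,99) + (921,47)
step 7: (4801, 245)  from 1·(2861,146) + (1940,99)
→ (4801, 245).  Check: 4801²=23049601, 384·245²=23049600, difference 1.
(x_2, y_2) = (4801·4801 + 384·245·245, 4801·245 + 245·4801) = (46099201, 2352490)
(x_3, y_3) = (4801·46099201 + 384·245·2352490, 4801·2352490 + 245·46099201) = (442644523201, 22588608735)
(x_4, y_4) = (4801·442644523201 + 384·245·22588608735, 4801·22588608735 + 245·442644523201) = (4250272665676801, 216895818720980)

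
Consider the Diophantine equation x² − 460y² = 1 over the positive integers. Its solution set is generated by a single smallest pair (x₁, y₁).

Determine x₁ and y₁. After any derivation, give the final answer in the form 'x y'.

2535751 118230

√460 = [21; 2,4,3,1,2,10,2,1,3,4,2,42, …], period ℓ=12 (even) → k=11
i=0: a=21 ⇒ p=21, q=1
…
i=3: a=3 ⇒ p=622, q=29
i=4: a=1 ⇒ p=815, q=38
i=5: a=2 ⇒ p=2252, q=105
…
i=7: a=2 ⇒ p=48922, q=2281
i=8: a=1 ⇒ p=72257, q=3369
…
i=10: a=4 ⇒ p=1135029, q=52921
i=11: a=2 ⇒ p=2535751, q=118230
→ (2535751, 118230).  Check: 2535751²=6430033134001, 460·118230²=6430033134000, difference 1.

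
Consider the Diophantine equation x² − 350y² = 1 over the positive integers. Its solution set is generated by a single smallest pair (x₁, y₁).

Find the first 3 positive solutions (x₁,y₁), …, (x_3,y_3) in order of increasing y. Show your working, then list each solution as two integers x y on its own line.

√350 → a₀=18, period (1,2,2,2,1,36); ℓ=6 even so k=5
k=0  a_k=18  p_k/q_k = 18/1
k=1  a_k=1  p_k/q_k = 19/1
k=2  a_k=2  p_k/q_k = 56/3
k=3  a_k=2  p_k/q_k = 131/7
k=4  a_k=2  p_k/q_k = 318/17
k=5  a_k=1  p_k/q_k = 449/24
fundamental: x₁=449, y₁=24  (since 201601 − 350·576 = 1)
k=2:  x_2 = 449·449+350·24·24 = 403201,  y_2 = 449·24+24·449 = 21552
k=3:  x_3 = 449·403201+350·24·21552 = 362074049,  y_3 = 449·21552+24·403201 = 19353672

449 24
403201 21552
362074049 19353672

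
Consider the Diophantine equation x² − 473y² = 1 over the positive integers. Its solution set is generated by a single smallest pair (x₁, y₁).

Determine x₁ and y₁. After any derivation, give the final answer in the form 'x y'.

√473 → a₀=21, period (1,2,1,42); ℓ=4 even so k=3
step 0: (21, 1)  from 21·(1,0) + (0,1)
…
step 2: (65, 3)  from 2·(22,1) + (21,1)
step 3: (87, 4)  from 1·(65,3) + (22,1)
(x₁, y₁) = (87, 4);  87² − 473·4² = 1 ✓

87 4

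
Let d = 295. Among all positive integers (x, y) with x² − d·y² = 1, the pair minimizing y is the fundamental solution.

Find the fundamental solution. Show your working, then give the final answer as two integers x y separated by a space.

2024999 117900

√295 → a₀=17, period (5,1,2,3,2,6,2,3,2,1,5,34); ℓ=12 even so k=11
i=0: a=17 ⇒ p=17, q=1
…
i=2: a=1 ⇒ p=103, q=6
…
i=7: a=2 ⇒ p=31208, q=1817
…
i=9: a=2 ⇒ p=247414, q=14405
i=10: a=1 ⇒ p=355517, q=20699
i=11: a=5 ⇒ p=2024999, q=117900
→ (2024999, 117900).  Check: 2024999²=4100620950001, 295·117900²=4100620950000, difference 1.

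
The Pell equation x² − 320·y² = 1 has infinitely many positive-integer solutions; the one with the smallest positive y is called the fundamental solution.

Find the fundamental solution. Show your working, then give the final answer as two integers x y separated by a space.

[17; 1,7,1,34] for √320; ℓ=4 ⇒ convergent index 3
a_0=17:  p_0=17·1+0=17,  q_0=17·0+1=1
a_1=1:  p_1=1·17+1=18,  q_1=1·1+0=1
a_2=7:  p_2=7·18+17=143,  q_2=7·1+1=8
a_3=1:  p_3=1·143+18=161,  q_3=1·8+1=9
fundamental: x₁=161, y₁=9  (since 25921 − 320·81 = 1)

161 9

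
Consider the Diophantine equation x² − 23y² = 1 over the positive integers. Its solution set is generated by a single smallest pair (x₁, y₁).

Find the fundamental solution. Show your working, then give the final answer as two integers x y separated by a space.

24 5

√23 = [4; 1,3,1,8, …], period ℓ=4 (even) → k=3
a_0=4:  p_0=4·1+0=4,  q_0=4·0+1=1
a_1=1:  p_1=1·4+1=5,  q_1=1·1+0=1
a_2=3:  p_2=3·5+4=19,  q_2=3·1+1=4
a_3=1:  p_3=1·19+5=24,  q_3=1·4+1=5
(x₁, y₁) = (24, 5);  24² − 23·5² = 1 ✓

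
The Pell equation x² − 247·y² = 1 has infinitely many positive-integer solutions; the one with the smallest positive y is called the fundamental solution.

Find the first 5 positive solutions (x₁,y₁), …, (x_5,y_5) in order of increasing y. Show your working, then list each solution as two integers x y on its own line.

85292 5427
14549450527 925759368
2481903468612476 157919736025485
423373021275241155457 26938580249245573872
72220663458733833793864412 4595290773079387237355763

√247 = [15; 1,2,1,1,9,1,9,1,1,2,1,30, …], period ℓ=12 (even) → k=11
k=0  a_k=15  p_k/q_k = 15/1
…
k=2  a_k=2  p_k/q_k = 47/3
k=3  a_k=1  p_k/q_k = 63/4
…
k=5  a_k=9  p_k/q_k = 1053/67
…
k=7  a_k=9  p_k/q_k = 11520/733
…
k=10  a_k=2  p_k/q_k = 61089/3887
k=11  a_k=1  p_k/q_k = 85292/5427
(x₁, y₁) = (85292, 5427);  85292² − 247·5427² = 1 ✓
k=2:  x_2 = 85292·85292+247·5427·5427 = 14549450527,  y_2 = 85292·5427+5427·85292 = 925759368
k=3:  x_3 = 85292·14549450527+247·5427·925759368 = 2481903468612476,  y_3 = 85292·925759368+5427·14549450527 = 157919736025485
k=4:  x_4 = 85292·2481903468612476+247·5427·157919736025485 = 423373021275241155457,  y_4 = 85292·157919736025485+5427·2481903468612476 = 26938580249245573872
k=5:  x_5 = 85292·423373021275241155457+247·5427·26938580249245573872 = 72220663458733833793864412,  y_5 = 85292·26938580249245573872+5427·423373021275241155457 = 4595290773079387237355763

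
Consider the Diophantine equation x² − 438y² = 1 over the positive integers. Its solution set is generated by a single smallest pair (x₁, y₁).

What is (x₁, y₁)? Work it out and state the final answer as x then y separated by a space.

293 14

√438 → a₀=20, period (1,12,1,40); ℓ=4 even so k=3
k=0  a_k=20  p_k/q_k = 20/1
…
k=2  a_k=12  p_k/q_k = 272/13
k=3  a_k=1  p_k/q_k = 293/14
(x₁, y₁) = (293, 14);  293² − 438·14² = 1 ✓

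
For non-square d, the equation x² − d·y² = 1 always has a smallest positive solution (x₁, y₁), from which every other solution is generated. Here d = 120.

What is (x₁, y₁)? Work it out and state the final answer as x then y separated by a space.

11 1

√120 → a₀=10, period (1,20); ℓ=2 even so k=1
step 0: (10, 1)  from 10·(1,0) + (0,1)
step 1: (11, 1)  from 1·(10,1) + (1,0)
→ (11, 1).  Check: 11²=121, 120·1²=120, difference 1.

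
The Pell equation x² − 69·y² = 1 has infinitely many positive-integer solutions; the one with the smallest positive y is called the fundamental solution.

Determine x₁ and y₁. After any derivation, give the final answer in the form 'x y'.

7775 936

d=69: √d = [8; 3,3,1,4,1,3,3,16] (ℓ=8, even), read p_7/q_7
step 0: (8, 1)  from 8·(1,0) + (0,1)
…
step 3: (108, 13)  from 1·(83,10) + (25,3)
step 4: (515, 62)  from 4·(108,13) + (83,10)
step 5: (623, 75)  from 1·(515,62) + (108,13)
step 6: (2384, 287)  from 3·(623,75) + (515,62)
step 7: (7775, 936)  from 3·(2384,287) + (623,75)
(x₁, y₁) = (7775, 936);  7775² − 69·936² = 1 ✓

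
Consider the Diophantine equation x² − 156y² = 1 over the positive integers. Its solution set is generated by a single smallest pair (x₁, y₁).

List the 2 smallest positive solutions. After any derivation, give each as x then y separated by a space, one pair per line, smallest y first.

25 2
1249 100

√156 = [12; 2,24, …], period ℓ=2 (even) → k=1
i=0: a=12 ⇒ p=12, q=1
i=1: a=2 ⇒ p=25, q=2
→ (25, 2).  Check: 25²=625, 156·2²=624, difference 1.
k=2:  x_2 = 25·25+156·2·2 = 1249,  y_2 = 25·2+2·25 = 100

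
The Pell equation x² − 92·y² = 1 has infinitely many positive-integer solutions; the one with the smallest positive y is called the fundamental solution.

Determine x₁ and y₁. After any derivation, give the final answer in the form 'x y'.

[9; 1,1,2,4,2,1,1,18] for √92; ℓ=8 ⇒ convergent index 7
k=0  a_k=9  p_k/q_k = 9/1
k=1  a_k=1  p_k/q_k = 10/1
k=2  a_k=1  p_k/q_k = 19/2
k=3  a_k=2  p_k/q_k = 48/5
…
k=6  a_k=1  p_k/q_k = 681/71
k=7  a_k=1  p_k/q_k = 1151/120
→ (1151, 120).  Check: 1151²=1324801, 92·120²=1324800, difference 1.

1151 120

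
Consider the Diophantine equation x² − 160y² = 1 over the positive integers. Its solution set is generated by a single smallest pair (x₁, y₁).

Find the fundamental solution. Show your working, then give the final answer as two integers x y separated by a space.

721 57

[12; 1,1,1,5,1,1,1,24] for √160; ℓ=8 ⇒ convergent index 7
step 0: (12, 1)  from 12·(1,0) + (0,1)
step 1: (13, 1)  from 1·(12,1) + (1,0)
step 2: (25, 2)  from 1·(13,1) + (12,1)
…
step 4: (215, 17)  from 5·(38,3) + (25,2)
step 5: (253, 20)  from 1·(215,17) + (38,3)
step 6: (468, 37)  from 1·(253,20) + (215,17)
step 7: (721, 57)  from 1·(468,37) + (253,20)
→ (721, 57).  Check: 721²=519841, 160·57²=519840, difference 1.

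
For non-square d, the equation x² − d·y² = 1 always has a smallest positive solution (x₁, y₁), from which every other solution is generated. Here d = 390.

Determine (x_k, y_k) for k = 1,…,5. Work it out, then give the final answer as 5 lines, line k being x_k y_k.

[19; 1,2,1,38] for √390; ℓ=4 ⇒ convergent index 3
i=0: a=19 ⇒ p=19, q=1
…
i=2: a=2 ⇒ p=59, q=3
i=3: a=1 ⇒ p=79, q=4
(x₁, y₁) = (79, 4);  79² − 390·4² = 1 ✓
n=2: (79,4)∘(79,4) = (79·79+390·4·4, 79·4+4·79) = (12481,632)
n=3: (12481,632)∘(79,4) = (79·12481+390·4·632, 79·632+4·12481) = (1971919,99852)
n=4: (1971919,99852)∘(79,4) = (79·1971919+390·4·99852, 79·99852+4·1971919) = (311550721,15775984)
n=5: (311550721,15775984)∘(79,4) = (79·311550721+390·4·15775984, 79·15775984+4·311550721) = (49223041999,2492505620)

79 4
12481 632
1971919 99852
311550721 15775984
49223041999 2492505620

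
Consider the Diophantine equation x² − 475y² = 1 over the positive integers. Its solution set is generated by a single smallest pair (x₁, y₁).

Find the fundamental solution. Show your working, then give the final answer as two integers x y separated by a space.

57799 2652

√475 = [21; 1,3,1,6,2,6,1,3,1,42, …], period ℓ=10 (even) → k=9
i=0: a=21 ⇒ p=21, q=1
…
i=4: a=6 ⇒ p=741, q=34
…
i=6: a=6 ⇒ p=10287, q=472
…
i=8: a=3 ⇒ p=45921, q=2107
i=9: a=1 ⇒ p=57799, q=2652
(x₁, y₁) = (57799, 2652);  57799² − 475·2652² = 1 ✓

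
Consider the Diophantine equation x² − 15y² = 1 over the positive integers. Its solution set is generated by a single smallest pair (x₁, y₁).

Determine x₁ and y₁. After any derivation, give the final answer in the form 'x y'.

d=15: √d = [3; 1,6] (ℓ=2, even), read p_1/q_1
a_0=3:  p_0=3·1+0=3,  q_0=3·0+1=1
a_1=1:  p_1=1·3+1=4,  q_1=1·1+0=1
→ (4, 1).  Check: 4²=16, 15·1²=15, difference 1.

4 1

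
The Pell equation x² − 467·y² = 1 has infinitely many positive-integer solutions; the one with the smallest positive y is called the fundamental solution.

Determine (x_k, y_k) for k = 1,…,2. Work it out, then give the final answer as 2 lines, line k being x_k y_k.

√467 = [21; 1,1,1,1,3,…,1,1,42, …], period ℓ=14 (even) → k=13
i=0: a=21 ⇒ p=21, q=1
i=1: a=1 ⇒ p=22, q=1
i=2: a=1 ⇒ p=43, q=2
…
i=4: a=1 ⇒ p=108, q=5
i=5: a=3 ⇒ p=389, q=18
i=6: a=3 ⇒ p=1275, q=59
…
i=8: a=3 ⇒ p=82767, q=3830
…
i=11: a=1 ⇒ p=633697, q=29324
i=12: a=1 ⇒ p=991929, q=45901
i=13: a=1 ⇒ p=1625626, q=75225
(x₁, y₁) = (1625626, 75225);  1625626² − 467·75225² = 1 ✓
n=2: (1625626,75225)∘(1625626,75225) = (1625626·1625626+467·75225·75225, 1625626·75225+75225·1625626) = (5285319783751,244575431700)

1625626 75225
5285319783751 244575431700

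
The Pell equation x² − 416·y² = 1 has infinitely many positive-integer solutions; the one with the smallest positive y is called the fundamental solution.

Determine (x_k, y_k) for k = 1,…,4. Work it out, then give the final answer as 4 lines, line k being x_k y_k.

d=416: √d = [20; 2,1,1,9,1,1,2,40] (ℓ=8, even), read p_7/q_7
i=0: a=20 ⇒ p=20, q=1
i=1: a=2 ⇒ p=41, q=2
i=2: a=1 ⇒ p=61, q=3
…
i=4: a=9 ⇒ p=979, q=48
i=5: a=1 ⇒ p=1081, q=53
i=6: a=1 ⇒ p=2060, q=101
i=7: a=2 ⇒ p=5201, q=255
→ (5201, 255).  Check: 5201²=27050401, 416·255²=27050400, difference 1.
(5201+255√416)^2 = 54100801 + 2652510√416
(5201+255√416)^3 = 562756526801 + 27591408765√416
(5201+255√416)^4 = 5853793337683201 + 287005831321020√416

5201 255
54100801 2652510
562756526801 27591408765
5853793337683201 287005831321020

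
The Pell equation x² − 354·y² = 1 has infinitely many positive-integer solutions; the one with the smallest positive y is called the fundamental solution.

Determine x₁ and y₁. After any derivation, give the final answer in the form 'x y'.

[18; 1,4,2,2,18,2,2,4,1,36] for √354; ℓ=10 ⇒ convergent index 9
step 0: (18, 1)  from 18·(1,0) + (0,1)
…
step 3: (207, 11)  from 2·(94,5) + (19,1)
…
step 5: (9351, 497)  from 18·(508,27) + (207,11)
…
step 8: (210294, 11177)  from 4·(47771,2539) + (19210,1021)
step 9: (258065, 13716)  from 1·(210294,11177) + (47771,2539)
→ (258065, 13716).  Check: 258065²=66597544225, 354·13716²=66597544224, difference 1.

258065 13716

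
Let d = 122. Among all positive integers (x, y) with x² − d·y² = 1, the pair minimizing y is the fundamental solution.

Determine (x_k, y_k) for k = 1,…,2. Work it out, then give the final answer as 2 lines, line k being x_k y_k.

243 22
118097 10692

d=122: √d = [11; 22] (ℓ=1, odd), read p_1/q_1
k=0  a_k=11  p_k/q_k = 11/1
k=1  a_k=22  p_k/q_k = 243/22
fundamental: x₁=243, y₁=22  (since 59049 − 122·484 = 1)
k=2:  x_2 = 243·243+122·22·22 = 118097,  y_2 = 243·22+22·243 = 10692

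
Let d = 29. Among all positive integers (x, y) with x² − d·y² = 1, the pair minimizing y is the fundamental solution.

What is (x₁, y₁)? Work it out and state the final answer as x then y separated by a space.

d=29: √d = [5; 2,1,1,2,10] (ℓ=5, odd), read p_9/q_9
step 0: (5, 1)  from 5·(1,0) + (0,1)
…
step 2: (16, 3)  from 1·(11,2) + (5,1)
…
step 5: (727, 135)  from 10·(70,13) + (27,5)
step 6: (1524, 283)  from 2·(727,135) + (70,13)
step 7: (2251, 418)  from 1·(1524,283) + (727,135)
step 8: (3775, 701)  from 1·(2251,418) + (1524,283)
step 9: (9801, 1820)  from 2·(3775,701) + (2251,418)
(x₁, y₁) = (9801, 1820);  9801² − 29·1820² = 1 ✓

9801 1820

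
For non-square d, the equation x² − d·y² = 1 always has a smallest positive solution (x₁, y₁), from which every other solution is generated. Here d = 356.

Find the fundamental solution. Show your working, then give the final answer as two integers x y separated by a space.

500001 26500

√356 → a₀=18, period (1,6,1,1,2,…,6,1,36); ℓ=14 even so k=13
step 0: (18, 1)  from 18·(1,0) + (0,1)
step 1: (19, 1)  from 1·(18,1) + (1,0)
step 2: (132, 7)  from 6·(19,1) + (18,1)
…
step 4: (283, 15)  from 1·(151,8) + (132,7)
step 5: (717, 38)  from 2·(283,15) + (151,8)
step 6: (1000, 53)  from 1·(717,38) + (283,15)
step 7: (8717, 462)  from 8·(1000,53) + (717,38)
step 8: (9717, 515)  from 1·(8717,462) + (1000,53)
step 9: (28151, 1492)  from 2·(9717,515) + (8717,462)
…
step 11: (66019, 3499)  from 1·(37868,2007) + (28151,1492)
step 12: (433982, 23001)  from 6·(66019,3499) + (37868,2007)
step 13: (500001, 26500)  from 1·(433982,23001) + (66019,3499)
fundamental: x₁=500001, y₁=26500  (since 250001000001 − 356·702250000 = 1)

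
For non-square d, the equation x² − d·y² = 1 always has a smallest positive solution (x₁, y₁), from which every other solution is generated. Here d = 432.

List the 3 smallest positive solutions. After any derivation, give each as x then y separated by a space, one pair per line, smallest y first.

1351 65
3650401 175630
9863382151 474552195

d=432: √d = [20; 1,3,1,1,1,3,1,40] (ℓ=8, even), read p_7/q_7
k=0  a_k=20  p_k/q_k = 20/1
…
k=5  a_k=1  p_k/q_k = 291/14
k=6  a_k=3  p_k/q_k = 1060/51
k=7  a_k=1  p_k/q_k = 1351/65
→ (1351, 65).  Check: 1351²=1825201, 432·65²=1825200, difference 1.
k=2:  x_2 = 1351·1351+432·65·65 = 3650401,  y_2 = 1351·65+65·1351 = 175630
k=3:  x_3 = 1351·3650401+432·65·175630 = 9863382151,  y_3 = 1351·175630+65·3650401 = 474552195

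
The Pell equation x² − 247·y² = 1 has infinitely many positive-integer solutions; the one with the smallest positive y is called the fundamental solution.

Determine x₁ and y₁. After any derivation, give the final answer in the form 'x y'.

85292 5427

d=247: √d = [15; 1,2,1,1,9,1,9,1,1,2,1,30] (ℓ=12, even), read p_11/q_11
i=0: a=15 ⇒ p=15, q=1
…
i=5: a=9 ⇒ p=1053, q=67
…
i=7: a=9 ⇒ p=11520, q=733
…
i=10: a=2 ⇒ p=61089, q=3887
i=11: a=1 ⇒ p=85292, q=5427
fundamental: x₁=85292, y₁=5427  (since 7274725264 − 247·29452329 = 1)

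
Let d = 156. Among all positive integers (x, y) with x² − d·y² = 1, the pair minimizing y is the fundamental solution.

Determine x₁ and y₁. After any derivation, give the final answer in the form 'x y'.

[12; 2,24] for √156; ℓ=2 ⇒ convergent index 1
a_0=12:  p_0=12·1+0=12,  q_0=12·0+1=1
a_1=2:  p_1=2·12+1=25,  q_1=2·1+0=2
(x₁, y₁) = (25, 2);  25² − 156·2² = 1 ✓

25 2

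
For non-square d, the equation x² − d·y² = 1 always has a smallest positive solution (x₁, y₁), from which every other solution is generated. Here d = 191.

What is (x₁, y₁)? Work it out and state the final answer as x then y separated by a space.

d=191: √d = [13; 1,4,1,1,3,…,4,1,26] (ℓ=16, even), read p_15/q_15
i=0: a=13 ⇒ p=13, q=1
i=1: a=1 ⇒ p=14, q=1
i=2: a=4 ⇒ p=69, q=5
i=3: a=1 ⇒ p=83, q=6
i=4: a=1 ⇒ p=152, q=11
…
i=6: a=2 ⇒ p=1230, q=89
i=7: a=2 ⇒ p=2999, q=217
i=8: a=13 ⇒ p=40217, q=2910
i=9: a=2 ⇒ p=83433, q=6037
i=10: a=2 ⇒ p=207083, q=14984
…
i=13: a=1 ⇒ p=1616447, q=116962
i=14: a=4 ⇒ p=7377553, q=533821
i=15: a=1 ⇒ p=8994000, q=650783
→ (8994000, 650783).  Check: 8994000²=80892036000000, 191·650783²=80892035999999, difference 1.

8994000 650783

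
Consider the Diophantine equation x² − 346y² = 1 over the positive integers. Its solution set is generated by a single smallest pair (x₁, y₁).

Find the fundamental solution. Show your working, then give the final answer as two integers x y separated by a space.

d=346: √d = [18; 1,1,1,1,36] (ℓ=5, odd), read p_9/q_9
a_0=18:  p_0=18·1+0=18,  q_0=18·0+1=1
a_1=1:  p_1=1·18+1=19,  q_1=1·1+0=1
a_2=1:  p_2=1·19+18=37,  q_2=1·1+1=2
a_3=1:  p_3=1·37+19=56,  q_3=1·2+1=3
a_4=1:  p_4=1·56+37=93,  q_4=1·3+2=5
…
a_6=1:  p_6=1·3404+93=3497,  q_6=1·183+5=188
…
a_8=1:  p_8=1·6901+3497=10398,  q_8=1·371+188=559
a_9=1:  p_9=1·10398+6901=17299,  q_9=1·559+371=930
→ (17299, 930).  Check: 17299²=299255401, 346·930²=299255400, difference 1.

17299 930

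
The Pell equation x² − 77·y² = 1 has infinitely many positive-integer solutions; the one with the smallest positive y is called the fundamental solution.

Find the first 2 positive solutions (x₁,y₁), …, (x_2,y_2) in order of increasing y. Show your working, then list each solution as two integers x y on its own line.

d=77: √d = [8; 1,3,2,3,1,16] (ℓ=6, even), read p_5/q_5
i=0: a=8 ⇒ p=8, q=1
i=1: a=1 ⇒ p=9, q=1
i=2: a=3 ⇒ p=35, q=4
i=3: a=2 ⇒ p=79, q=9
i=4: a=3 ⇒ p=272, q=31
i=5: a=1 ⇒ p=351, q=40
→ (351, 40).  Check: 351²=123201, 77·40²=123200, difference 1.
k=2:  x_2 = 351·351+77·40·40 = 246401,  y_2 = 351·40+40·351 = 28080

351 40
246401 28080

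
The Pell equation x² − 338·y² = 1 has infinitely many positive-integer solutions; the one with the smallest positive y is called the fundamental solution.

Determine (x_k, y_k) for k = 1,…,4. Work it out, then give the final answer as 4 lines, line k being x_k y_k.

114243 6214
26102926097 1419812004
5964153172084899 324407165539730
1362725501650887306817 74122495624090936776

d=338: √d = [18; 2,1,1,2,36] (ℓ=5, odd), read p_9/q_9
k=0  a_k=18  p_k/q_k = 18/1
…
k=5  a_k=36  p_k/q_k = 8696/473
k=6  a_k=2  p_k/q_k = 17631/959
k=7  a_k=1  p_k/q_k = 26327/1432
k=8  a_k=1  p_k/q_k = 43958/2391
k=9  a_k=2  p_k/q_k = 114243/6214
fundamental: x₁=114243, y₁=6214  (since 13051463049 − 338·38613796 = 1)
n=2: (114243,6214)∘(114243,6214) = (114243·114243+338·6214·6214, 114243·6214+6214·114243) = (26102926097,1419812004)
n=3: (26102926097,1419812004)∘(114243,6214) = (114243·26102926097+338·6214·1419812004, 114243·1419812004+6214·26102926097) = (5964153172084899,324407165539730)
n=4: (5964153172084899,324407165539730)∘(114243,6214) = (114243·5964153172084899+338·6214·324407165539730, 114243·324407165539730+6214·5964153172084899) = (1362725501650887306817,74122495624090936776)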